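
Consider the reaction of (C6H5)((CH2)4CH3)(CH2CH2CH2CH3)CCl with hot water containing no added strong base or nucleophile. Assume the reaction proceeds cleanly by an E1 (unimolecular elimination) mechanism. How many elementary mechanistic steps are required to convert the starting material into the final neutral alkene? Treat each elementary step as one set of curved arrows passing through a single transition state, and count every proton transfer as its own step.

2

Step 1: Ionisation: the C–Cl σ-bond cleaves heterolytically; both bonding electrons depart with Cl⁻, leaving a tertiary carbocation at the α-carbon.
(No 1,2-shift: no single shift to an adjacent carbon would give a more stable cation.)
Step 2: A water molecule (solvent) deprotonates a β-carbon; as the C–H bond breaks, those electrons form the new alkene π bond.
Total: 2 elementary steps.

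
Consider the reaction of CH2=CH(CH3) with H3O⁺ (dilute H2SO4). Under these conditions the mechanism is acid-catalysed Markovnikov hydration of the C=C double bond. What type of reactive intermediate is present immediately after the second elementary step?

oxonium ion

Step 1: Electrophilic addition begins with the π(C=C) electrons forming a bond to the proton of H3O⁺. Following Markovnikov's rule, the resulting cation is secondary. H2O is released.
Step 2: Water acts as the nucleophile: an oxygen lone pair bonds to the cationic carbon, giving an oxonium-ion intermediate.
After step 2 the species present is an oxonium ion.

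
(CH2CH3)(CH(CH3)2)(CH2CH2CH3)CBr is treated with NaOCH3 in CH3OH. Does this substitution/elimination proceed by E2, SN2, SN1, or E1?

Conditions: a strong base with a tertiary substrate bearing a β-hydrogen.
These conditions are the textbook signature of the E2 pathway.
A strong (often hindered) base removes a β-H in concert with loss of the leaving group — bimolecular elimination.

E2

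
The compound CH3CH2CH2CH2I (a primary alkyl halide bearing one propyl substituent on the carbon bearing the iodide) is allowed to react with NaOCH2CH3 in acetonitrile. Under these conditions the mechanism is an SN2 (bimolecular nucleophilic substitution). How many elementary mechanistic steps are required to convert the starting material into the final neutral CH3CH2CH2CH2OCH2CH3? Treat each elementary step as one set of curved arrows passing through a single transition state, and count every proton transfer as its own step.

Step 1: The ethoxide nucleophile donates a lone pair from O to the α-carbon in a backside attack; simultaneously the C–I σ-bond breaks and both of its electrons leave with I⁻. One concerted step with inversion of configuration.
Total: 1 elementary step.

1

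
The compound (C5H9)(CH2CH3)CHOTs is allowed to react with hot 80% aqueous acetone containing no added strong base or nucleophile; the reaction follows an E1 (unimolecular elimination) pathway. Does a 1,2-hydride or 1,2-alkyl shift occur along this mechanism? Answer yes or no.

The first-formed carbocation is secondary.
The adjacent cyclopentyl carbon already bears 2 other carbon substituents and has a hydrogen to migrate; after a 1,2-hydride shift from that carbon the positive charge sits on a tertiary centre.
Tertiary is more stable than secondary, so the shift occurs.

yes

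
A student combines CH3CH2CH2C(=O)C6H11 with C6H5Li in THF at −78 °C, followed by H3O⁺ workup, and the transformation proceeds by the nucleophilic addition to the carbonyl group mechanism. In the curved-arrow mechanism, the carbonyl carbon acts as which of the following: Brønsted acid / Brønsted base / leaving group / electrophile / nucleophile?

Step 1: A lone pair / filled orbital on the carbanion-like carbon of C6H5Li attacks the electrophilic carbonyl carbon; the π(C=O) electrons shift onto oxygen, producing a tetrahedral alkoxide intermediate.
The carbonyl carbon accepts an electron pair into an empty or π* orbital — it is the electrophile.

electrophile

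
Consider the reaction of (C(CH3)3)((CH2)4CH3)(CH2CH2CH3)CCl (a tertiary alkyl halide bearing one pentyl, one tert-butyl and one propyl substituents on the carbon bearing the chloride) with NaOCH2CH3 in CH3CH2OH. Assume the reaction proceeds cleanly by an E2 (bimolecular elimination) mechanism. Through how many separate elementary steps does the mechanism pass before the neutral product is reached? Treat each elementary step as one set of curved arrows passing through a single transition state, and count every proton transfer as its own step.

1

Step 1: The strong base CH3CH2O⁻ removes a β-hydrogen; in the same concerted event the electrons of the breaking C–H bond form the new π(C=C) bond and the C–Cl σ-bond breaks, expelling Cl⁻. Anti-periplanar geometry; one transition state.
Total: 1 elementary step.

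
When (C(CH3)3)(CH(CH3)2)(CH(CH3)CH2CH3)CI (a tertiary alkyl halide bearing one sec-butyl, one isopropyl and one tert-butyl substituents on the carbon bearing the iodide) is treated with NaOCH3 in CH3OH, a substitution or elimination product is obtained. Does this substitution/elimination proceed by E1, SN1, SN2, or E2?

Conditions: a strong base with a tertiary substrate bearing a β-hydrogen.
These conditions are the textbook signature of the E2 pathway.
A strong (often hindered) base removes a β-H in concert with loss of the leaving group — bimolecular elimination.

E2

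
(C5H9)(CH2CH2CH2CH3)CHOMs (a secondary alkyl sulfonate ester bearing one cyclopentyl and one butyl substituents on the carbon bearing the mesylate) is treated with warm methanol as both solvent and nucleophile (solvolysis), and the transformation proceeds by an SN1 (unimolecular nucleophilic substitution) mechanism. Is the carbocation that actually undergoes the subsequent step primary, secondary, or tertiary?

tertiary

Step 1: Ionisation: the C–O σ-bond cleaves heterolytically; both bonding electrons depart with MsO⁻, leaving a secondary carbocation at the α-carbon.
Step 2: Carbocation rearrangement: a 1,2-hydride shift from the adjacent cyclopentyl carbon converts the initially-formed secondary cation into the more stable tertiary cation.
The cation rearranges from secondary to tertiary via a 1,2-hydride shift from the adjacent cyclopentyl carbon; the tertiary cation is what reacts next.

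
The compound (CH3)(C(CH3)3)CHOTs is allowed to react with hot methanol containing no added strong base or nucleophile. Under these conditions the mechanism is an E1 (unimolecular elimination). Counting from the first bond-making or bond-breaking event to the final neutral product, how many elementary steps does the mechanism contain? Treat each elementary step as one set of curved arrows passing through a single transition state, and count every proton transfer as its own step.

Step 1: Rate-determining heterolysis of the C–O bond gives TsO⁻ and a secondary carbocation.
Step 2: A 1,2-methyl shift from the adjacent tert-butyl carbon moves the positive charge from the secondary centre to an adjacent carbon, generating a more stable tertiary carbocation.
Step 3: A methanol molecule (solvent) deprotonates a β-carbon; as the C–H bond breaks, those electrons form the new alkene π bond.
Total: 3 elementary steps.

3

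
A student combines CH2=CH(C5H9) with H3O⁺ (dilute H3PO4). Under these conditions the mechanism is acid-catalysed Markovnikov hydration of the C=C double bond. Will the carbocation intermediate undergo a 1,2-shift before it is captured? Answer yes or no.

yes

The first-formed carbocation is secondary.
The adjacent cyclopentyl carbon already bears 2 other carbon substituents and has a hydrogen to migrate; after a 1,2-hydride shift from that carbon the positive charge sits on a tertiary centre.
Tertiary is more stable than secondary, so the shift occurs.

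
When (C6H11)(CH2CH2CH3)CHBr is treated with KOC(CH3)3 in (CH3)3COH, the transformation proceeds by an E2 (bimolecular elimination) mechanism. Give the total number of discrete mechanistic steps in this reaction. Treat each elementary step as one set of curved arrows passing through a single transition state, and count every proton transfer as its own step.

Step 1: The strong base (CH3)3CO⁻ removes a β-hydrogen; in the same concerted event the electrons of the breaking C–H bond form the new π(C=C) bond and the C–Br σ-bond breaks, expelling Br⁻. Anti-periplanar geometry; one transition state.
Total: 1 elementary step.

1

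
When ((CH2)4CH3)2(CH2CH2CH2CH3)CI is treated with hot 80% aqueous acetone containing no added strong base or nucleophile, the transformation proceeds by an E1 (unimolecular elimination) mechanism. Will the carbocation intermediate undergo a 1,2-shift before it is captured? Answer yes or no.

The first-formed carbocation is tertiary.
No single 1,2-shift to an adjacent carbon would produce a more-substituted cation than the one already present, so no rearrangement occurs.

no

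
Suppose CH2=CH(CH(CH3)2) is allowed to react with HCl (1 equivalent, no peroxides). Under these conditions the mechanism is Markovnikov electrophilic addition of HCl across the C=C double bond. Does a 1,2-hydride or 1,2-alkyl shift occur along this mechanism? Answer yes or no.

The first-formed carbocation is secondary.
The adjacent isopropyl carbon already bears 2 other carbon substituents and has a hydrogen to migrate; after a 1,2-hydride shift from that carbon the positive charge sits on a tertiary centre.
Tertiary is more stable than secondary, so the shift occurs.

yes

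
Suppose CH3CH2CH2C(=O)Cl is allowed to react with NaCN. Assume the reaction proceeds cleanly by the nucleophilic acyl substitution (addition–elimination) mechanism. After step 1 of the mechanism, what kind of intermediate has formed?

Step 1: CN⁻ adds to the carbonyl carbon; the C=O π electrons shift onto oxygen and a tetrahedral alkoxide intermediate forms.
After step 1 the species present is a tetrahedral intermediate.

tetrahedral intermediate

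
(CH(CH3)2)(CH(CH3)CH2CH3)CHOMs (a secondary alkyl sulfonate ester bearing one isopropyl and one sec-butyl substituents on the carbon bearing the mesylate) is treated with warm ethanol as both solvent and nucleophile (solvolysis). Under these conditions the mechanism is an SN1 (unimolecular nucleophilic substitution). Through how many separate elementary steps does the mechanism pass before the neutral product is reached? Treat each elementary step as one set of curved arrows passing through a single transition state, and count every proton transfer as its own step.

Step 1: Unassisted departure of MsO⁻ (taking the C–O bonding pair) generates a secondary carbocation.
Step 2: Carbocation rearrangement: a 1,2-hydride shift from the adjacent isopropyl carbon converts the initially-formed secondary cation into the more stable tertiary cation.
Step 3: CH3CH2OH donates an oxygen lone pair into the empty p orbital of the cation, giving a protonated ether (an oxonium ion).
Step 4: Deprotonation of the oxonium oxygen by solvent ethanol yields the neutral ether.
Total: 4 elementary steps.

4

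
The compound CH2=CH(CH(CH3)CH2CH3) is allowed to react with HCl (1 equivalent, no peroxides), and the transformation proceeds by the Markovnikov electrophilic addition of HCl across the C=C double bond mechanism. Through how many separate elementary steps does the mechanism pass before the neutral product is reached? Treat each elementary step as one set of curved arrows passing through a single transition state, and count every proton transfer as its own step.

Step 1: The π electrons of the C=C bond attack a proton of HCl; Markovnikov addition places the new C–H on the less-substituted alkene carbon, so the positive charge ends up on the more-substituted carbon — a secondary carbocation. The H–Cl bond breaks heterolytically, releasing Cl⁻.
Step 2: A hydride (H with its bonding pair) migrates from the adjacent sec-butyl carbon to the cationic centre — a 1,2-hydride shift — upgrading the secondary cation to a tertiary one.
Step 3: Cl⁻ captures the cation: a lone pair on Cl⁻ fills the empty p orbital, producing the alkyl halide product.
Total: 3 elementary steps.

3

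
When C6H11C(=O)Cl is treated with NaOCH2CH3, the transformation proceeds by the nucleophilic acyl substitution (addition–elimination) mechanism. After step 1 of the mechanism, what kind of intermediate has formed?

tetrahedral intermediate

Step 1: Nucleophilic addition of CH3CH2O⁻ to the acyl carbon breaks the π(C=O) bond and yields a tetrahedral, anionic intermediate.
After step 1 the species present is a tetrahedral intermediate.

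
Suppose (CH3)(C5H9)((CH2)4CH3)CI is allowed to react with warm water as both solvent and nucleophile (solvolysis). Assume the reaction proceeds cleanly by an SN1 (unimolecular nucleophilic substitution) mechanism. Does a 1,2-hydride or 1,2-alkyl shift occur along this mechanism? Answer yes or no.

no

The first-formed carbocation is tertiary.
No single 1,2-shift to an adjacent carbon would produce a more-substituted cation than the one already present, so no rearrangement occurs.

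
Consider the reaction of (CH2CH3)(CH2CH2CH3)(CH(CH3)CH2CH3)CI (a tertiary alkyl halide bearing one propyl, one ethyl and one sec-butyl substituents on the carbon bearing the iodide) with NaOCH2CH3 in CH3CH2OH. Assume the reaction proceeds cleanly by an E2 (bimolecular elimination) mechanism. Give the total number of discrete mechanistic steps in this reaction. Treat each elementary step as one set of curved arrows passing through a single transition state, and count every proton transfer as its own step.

1

Step 1: The strong base CH3CH2O⁻ removes a β-hydrogen; in the same concerted event the electrons of the breaking C–H bond form the new π(C=C) bond and the C–I σ-bond breaks, expelling I⁻. Anti-periplanar geometry; one transition state.
Total: 1 elementary step.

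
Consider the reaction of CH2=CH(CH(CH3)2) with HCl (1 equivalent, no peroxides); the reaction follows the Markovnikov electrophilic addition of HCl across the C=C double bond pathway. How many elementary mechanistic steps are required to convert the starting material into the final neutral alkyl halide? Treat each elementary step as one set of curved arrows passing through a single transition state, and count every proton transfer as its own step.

3

Step 1: The π electrons of the C=C bond attack a proton of HCl; Markovnikov addition places the new C–H on the less-substituted alkene carbon, so the positive charge ends up on the more-substituted carbon — a secondary carbocation. The H–Cl bond breaks heterolytically, releasing Cl⁻.
Step 2: A 1,2-hydride shift from the adjacent isopropyl carbon moves the positive charge from the secondary centre to an adjacent carbon, generating a more stable tertiary carbocation.
Step 3: Cl⁻ captures the cation: a lone pair on Cl⁻ fills the empty p orbital, producing the alkyl halide product.
Total: 3 elementary steps.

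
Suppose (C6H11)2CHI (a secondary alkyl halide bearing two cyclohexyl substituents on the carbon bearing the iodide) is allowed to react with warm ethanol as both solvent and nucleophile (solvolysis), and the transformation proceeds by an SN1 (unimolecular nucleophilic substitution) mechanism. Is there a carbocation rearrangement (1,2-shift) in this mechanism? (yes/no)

The first-formed carbocation is secondary.
The adjacent cyclohexyl carbon already bears 2 other carbon substituents and has a hydrogen to migrate; after a 1,2-hydride shift from that carbon the positive charge sits on a tertiary centre.
Tertiary is more stable than secondary, so the shift occurs.

yes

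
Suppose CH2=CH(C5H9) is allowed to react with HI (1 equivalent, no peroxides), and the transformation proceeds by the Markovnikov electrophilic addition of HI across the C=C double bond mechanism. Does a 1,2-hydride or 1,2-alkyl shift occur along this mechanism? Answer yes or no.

yes

The first-formed carbocation is secondary.
The adjacent cyclopentyl carbon already bears 2 other carbon substituents and has a hydrogen to migrate; after a 1,2-hydride shift from that carbon the positive charge sits on a tertiary centre.
Tertiary is more stable than secondary, so the shift occurs.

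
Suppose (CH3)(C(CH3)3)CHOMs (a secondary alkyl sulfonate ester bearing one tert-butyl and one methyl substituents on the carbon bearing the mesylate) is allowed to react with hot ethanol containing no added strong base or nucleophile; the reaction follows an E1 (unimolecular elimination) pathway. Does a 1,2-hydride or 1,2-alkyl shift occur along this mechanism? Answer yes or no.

yes

The first-formed carbocation is secondary.
The adjacent tert-butyl carbon has no hydrogen but bears methyl groups; migration of one methyl with its bonding pair (a 1,2-methyl shift) places the charge on a tertiary centre.
Tertiary is more stable than secondary, so the shift occurs.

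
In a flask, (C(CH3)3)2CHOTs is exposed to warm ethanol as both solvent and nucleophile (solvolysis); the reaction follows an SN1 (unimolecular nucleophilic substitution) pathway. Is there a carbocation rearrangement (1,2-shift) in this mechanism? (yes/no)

yes

The first-formed carbocation is secondary.
The adjacent tert-butyl carbon has no hydrogen but bears methyl groups; migration of one methyl with its bonding pair (a 1,2-methyl shift) places the charge on a tertiary centre.
Tertiary is more stable than secondary, so the shift occurs.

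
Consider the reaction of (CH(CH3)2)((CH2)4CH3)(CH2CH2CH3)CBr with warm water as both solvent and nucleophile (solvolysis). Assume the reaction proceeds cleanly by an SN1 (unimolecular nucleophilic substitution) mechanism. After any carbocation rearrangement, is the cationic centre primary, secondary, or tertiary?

Step 1: The C–Br bond breaks with both electrons going to the bromide; Br⁻ leaves and a tertiary carbocation remains.
No single 1,2-shift to an adjacent carbon would give a more-substituted cation, so no rearrangement occurs.

tertiary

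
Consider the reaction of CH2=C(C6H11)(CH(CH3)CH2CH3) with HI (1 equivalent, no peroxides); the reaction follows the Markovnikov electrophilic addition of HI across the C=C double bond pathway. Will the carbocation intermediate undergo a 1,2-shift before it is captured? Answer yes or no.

The first-formed carbocation is tertiary.
No single 1,2-shift to an adjacent carbon would produce a more-substituted cation than the one already present, so no rearrangement occurs.

no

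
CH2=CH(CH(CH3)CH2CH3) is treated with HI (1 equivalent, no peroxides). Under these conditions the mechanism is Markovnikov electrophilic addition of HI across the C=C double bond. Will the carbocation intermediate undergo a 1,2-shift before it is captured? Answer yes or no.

yes

The first-formed carbocation is secondary.
The adjacent sec-butyl carbon already bears 2 other carbon substituents and has a hydrogen to migrate; after a 1,2-hydride shift from that carbon the positive charge sits on a tertiary centre.
Tertiary is more stable than secondary, so the shift occurs.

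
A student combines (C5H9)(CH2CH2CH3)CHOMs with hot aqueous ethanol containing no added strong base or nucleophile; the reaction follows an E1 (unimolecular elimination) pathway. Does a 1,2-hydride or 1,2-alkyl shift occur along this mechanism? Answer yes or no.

The first-formed carbocation is secondary.
The adjacent cyclopentyl carbon already bears 2 other carbon substituents and has a hydrogen to migrate; after a 1,2-hydride shift from that carbon the positive charge sits on a tertiary centre.
Tertiary is more stable than secondary, so the shift occurs.

yes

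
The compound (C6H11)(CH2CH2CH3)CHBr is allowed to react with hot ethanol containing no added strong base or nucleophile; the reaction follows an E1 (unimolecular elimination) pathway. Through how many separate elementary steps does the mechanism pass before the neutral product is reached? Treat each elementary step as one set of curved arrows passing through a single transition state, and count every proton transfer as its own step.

3

Step 1: Ionisation: the C–Br σ-bond cleaves heterolytically; both bonding electrons depart with Br⁻, leaving a secondary carbocation at the α-carbon.
Step 2: Carbocation rearrangement: a 1,2-hydride shift from the adjacent cyclohexyl carbon converts the initially-formed secondary cation into the more stable tertiary cation.
Step 3: Loss of a β-proton to an ethanol molecule of the solvent: the C–H bonding pair collapses toward the cationic carbon to form the C=C π bond, yielding the alkene.
Total: 3 elementary steps.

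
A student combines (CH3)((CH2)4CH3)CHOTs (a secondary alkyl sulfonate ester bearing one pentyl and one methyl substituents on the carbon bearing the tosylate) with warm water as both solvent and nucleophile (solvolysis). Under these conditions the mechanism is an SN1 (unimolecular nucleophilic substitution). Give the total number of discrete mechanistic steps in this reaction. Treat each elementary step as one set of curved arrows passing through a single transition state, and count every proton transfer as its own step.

3

Step 1: Rate-determining heterolysis of the C–O bond gives TsO⁻ and a secondary carbocation.
(No 1,2-shift: no single shift to an adjacent carbon would give a more stable cation.)
Step 2: Nucleophilic capture: the oxygen of H2O bonds to the cationic carbon, producing an oxonium-ion intermediate.
Step 3: A second solvent molecule removes the proton on oxygen, giving the neutral alcohol product.
Total: 3 elementary steps.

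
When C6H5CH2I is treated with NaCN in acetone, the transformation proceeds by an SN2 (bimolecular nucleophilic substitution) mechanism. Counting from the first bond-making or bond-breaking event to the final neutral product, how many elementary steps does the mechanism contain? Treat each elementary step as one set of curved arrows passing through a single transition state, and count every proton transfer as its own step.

1

Step 1: Backside attack by CN⁻ on the carbon bearing the iodide: the new C–C bond forms as the C–I bond breaks, with Walden inversion at carbon.
Total: 1 elementary step.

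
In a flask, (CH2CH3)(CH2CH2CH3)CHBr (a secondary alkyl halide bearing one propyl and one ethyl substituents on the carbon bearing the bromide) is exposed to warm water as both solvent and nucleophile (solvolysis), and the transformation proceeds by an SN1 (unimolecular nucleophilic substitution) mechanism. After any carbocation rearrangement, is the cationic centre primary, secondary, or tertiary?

Step 1: Unassisted departure of Br⁻ (taking the C–Br bonding pair) generates a secondary carbocation.
No single 1,2-shift to an adjacent carbon would give a more-substituted cation, so no rearrangement occurs.

secondary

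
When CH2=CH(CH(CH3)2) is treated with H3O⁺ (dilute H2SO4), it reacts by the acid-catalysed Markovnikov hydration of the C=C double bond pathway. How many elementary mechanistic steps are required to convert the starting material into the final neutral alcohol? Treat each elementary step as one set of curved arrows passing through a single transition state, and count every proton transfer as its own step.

4

Step 1: The π electrons of the C=C bond attack a proton of H3O⁺; Markovnikov addition places the new C–H on the less-substituted alkene carbon, so the positive charge ends up on the more-substituted carbon — a secondary carbocation. H2O is released.
Step 2: Carbocation rearrangement: a 1,2-hydride shift from the adjacent isopropyl carbon converts the initially-formed secondary cation into the more stable tertiary cation.
Step 3: Water acts as the nucleophile: an oxygen lone pair bonds to the cationic carbon, giving an oxonium-ion intermediate.
Step 4: Deprotonation of the oxonium ion by a water molecule delivers the neutral alcohol and regenerates the acid catalyst.
Total: 4 elementary steps.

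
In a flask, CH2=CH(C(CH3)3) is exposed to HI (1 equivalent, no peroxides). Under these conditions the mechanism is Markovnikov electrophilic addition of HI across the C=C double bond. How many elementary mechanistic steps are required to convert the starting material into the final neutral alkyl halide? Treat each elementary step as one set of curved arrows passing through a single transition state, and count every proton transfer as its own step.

3

Step 1: The π electrons of the C=C bond attack a proton of HI; Markovnikov addition places the new C–H on the less-substituted alkene carbon, so the positive charge ends up on the more-substituted carbon — a secondary carbocation. The H–I bond breaks heterolytically, releasing I⁻.
Step 2: Carbocation rearrangement: a 1,2-methyl shift from the adjacent tert-butyl carbon converts the initially-formed secondary cation into the more stable tertiary cation.
Step 3: The I⁻ anion donates a lone pair to the carbocation, forming the new C–I σ-bond and giving the neutral alkyl halide.
Total: 3 elementary steps.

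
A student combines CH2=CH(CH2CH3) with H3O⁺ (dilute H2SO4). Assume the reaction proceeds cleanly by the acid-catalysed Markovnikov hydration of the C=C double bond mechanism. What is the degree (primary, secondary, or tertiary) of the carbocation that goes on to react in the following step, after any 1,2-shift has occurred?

secondary

Step 1: Protonation of the alkene by H3O⁺: the π bond acts as the nucleophile and picks up H⁺, giving the more stable (Markovnikov) secondary carbocation. H2O is released.
No single 1,2-shift to an adjacent carbon would give a more-substituted cation, so no rearrangement occurs.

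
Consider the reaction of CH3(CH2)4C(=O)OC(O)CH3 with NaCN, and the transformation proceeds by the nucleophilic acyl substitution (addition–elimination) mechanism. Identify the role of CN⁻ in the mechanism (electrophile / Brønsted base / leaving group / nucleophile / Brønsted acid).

nucleophile

Step 1: CN⁻ adds to the carbonyl carbon; the C=O π electrons shift onto oxygen and a tetrahedral alkoxide intermediate forms.
CN⁻ donates an electron pair to form a new σ-bond to carbon — it is the nucleophile.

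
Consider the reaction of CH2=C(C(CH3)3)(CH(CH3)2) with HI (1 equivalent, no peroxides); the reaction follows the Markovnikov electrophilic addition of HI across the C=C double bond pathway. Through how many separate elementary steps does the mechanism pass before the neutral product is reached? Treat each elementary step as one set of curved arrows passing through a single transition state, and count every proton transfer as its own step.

Step 1: Protonation of the alkene by HI: the π bond acts as the nucleophile and picks up H⁺, giving the more stable (Markovnikov) tertiary carbocation. The H–I bond breaks heterolytically, releasing I⁻.
(No 1,2-shift: no single shift to an adjacent carbon would give a more stable cation.)
Step 2: Nucleophilic attack by I⁻ on the carbocation completes the addition, giving R–I.
Total: 2 elementary steps.

2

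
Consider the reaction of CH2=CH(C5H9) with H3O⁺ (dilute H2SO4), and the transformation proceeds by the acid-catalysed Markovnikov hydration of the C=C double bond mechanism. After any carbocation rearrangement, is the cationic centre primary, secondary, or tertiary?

tertiary

Step 1: Protonation of the alkene by H3O⁺: the π bond acts as the nucleophile and picks up H⁺, giving the more stable (Markovnikov) secondary carbocation. H2O is released.
Step 2: Carbocation rearrangement: a 1,2-hydride shift from the adjacent cyclopentyl carbon converts the initially-formed secondary cation into the more stable tertiary cation.
The cation rearranges from secondary to tertiary via a 1,2-hydride shift from the adjacent cyclopentyl carbon; the tertiary cation is what reacts next.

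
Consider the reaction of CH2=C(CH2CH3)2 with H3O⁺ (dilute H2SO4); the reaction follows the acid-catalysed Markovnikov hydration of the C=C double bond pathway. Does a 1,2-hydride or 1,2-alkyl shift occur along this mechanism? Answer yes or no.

The first-formed carbocation is tertiary.
No single 1,2-shift to an adjacent carbon would produce a more-substituted cation than the one already present, so no rearrangement occurs.

no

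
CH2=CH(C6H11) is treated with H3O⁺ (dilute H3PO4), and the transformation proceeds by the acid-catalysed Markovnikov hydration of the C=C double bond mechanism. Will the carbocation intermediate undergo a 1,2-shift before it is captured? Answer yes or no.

yes

The first-formed carbocation is secondary.
The adjacent cyclohexyl carbon already bears 2 other carbon substituents and has a hydrogen to migrate; after a 1,2-hydride shift from that carbon the positive charge sits on a tertiary centre.
Tertiary is more stable than secondary, so the shift occurs.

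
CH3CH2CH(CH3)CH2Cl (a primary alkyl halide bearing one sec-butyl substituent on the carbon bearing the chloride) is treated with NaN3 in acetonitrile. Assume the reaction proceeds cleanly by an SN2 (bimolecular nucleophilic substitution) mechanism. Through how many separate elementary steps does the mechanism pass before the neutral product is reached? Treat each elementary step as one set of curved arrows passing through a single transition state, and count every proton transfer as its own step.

1

Step 1: N3⁻ attacks the back face of the α-carbon while Cl⁻ departs with the C–Cl bonding pair — a single concerted displacement through a pentacoordinate transition state.
Total: 1 elementary step.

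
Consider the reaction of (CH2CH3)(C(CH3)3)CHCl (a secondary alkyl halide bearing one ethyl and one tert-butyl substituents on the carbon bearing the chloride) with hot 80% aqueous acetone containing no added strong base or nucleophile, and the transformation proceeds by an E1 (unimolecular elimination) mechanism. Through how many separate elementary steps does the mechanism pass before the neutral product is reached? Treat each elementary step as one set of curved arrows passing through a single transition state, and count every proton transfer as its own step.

Step 1: Unassisted departure of Cl⁻ (taking the C–Cl bonding pair) generates a secondary carbocation.
Step 2: Carbocation rearrangement: a 1,2-methyl shift from the adjacent tert-butyl carbon converts the initially-formed secondary cation into the more stable tertiary cation.
Step 3: A weak base (a water molecule from the solvent) removes a proton from a carbon adjacent to the cationic centre; the electrons of that C–H bond become the new π(C=C) bond, giving the alkene.
Total: 3 elementary steps.

3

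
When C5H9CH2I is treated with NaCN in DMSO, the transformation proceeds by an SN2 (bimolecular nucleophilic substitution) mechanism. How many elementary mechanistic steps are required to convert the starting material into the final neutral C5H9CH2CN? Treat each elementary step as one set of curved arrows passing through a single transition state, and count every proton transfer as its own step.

Step 1: Backside attack by CN⁻ on the carbon bearing the iodide: the new C–C bond forms as the C–I bond breaks, with Walden inversion at carbon.
Total: 1 elementary step.

1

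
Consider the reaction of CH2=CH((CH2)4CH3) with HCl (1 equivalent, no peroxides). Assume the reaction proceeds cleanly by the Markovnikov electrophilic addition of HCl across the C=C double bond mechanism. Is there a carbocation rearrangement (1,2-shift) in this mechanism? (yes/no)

The first-formed carbocation is secondary.
No single 1,2-shift to an adjacent carbon would produce a more-substituted cation than the one already present, so no rearrangement occurs.

no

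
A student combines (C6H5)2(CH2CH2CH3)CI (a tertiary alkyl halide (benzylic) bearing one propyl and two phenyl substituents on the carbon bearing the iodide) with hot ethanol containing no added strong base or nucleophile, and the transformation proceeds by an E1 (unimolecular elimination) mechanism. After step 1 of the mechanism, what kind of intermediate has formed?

Step 1: The C–I bond breaks with both electrons going to the iodide; I⁻ leaves and a tertiary carbocation remains.
After step 1 the species present is a tertiary carbocation.

tertiary carbocation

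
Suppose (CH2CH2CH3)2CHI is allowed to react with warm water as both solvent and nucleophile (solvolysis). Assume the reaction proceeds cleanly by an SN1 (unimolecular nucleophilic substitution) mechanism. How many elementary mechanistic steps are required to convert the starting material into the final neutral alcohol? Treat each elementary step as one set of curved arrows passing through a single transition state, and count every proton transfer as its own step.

3

Step 1: The C–I bond breaks with both electrons going to the iodide; I⁻ leaves and a secondary carbocation remains.
(No 1,2-shift: no single shift to an adjacent carbon would give a more stable cation.)
Step 2: H2O donates an oxygen lone pair into the empty p orbital of the cation, giving a protonated alcohol (an oxonium ion).
Step 3: A second solvent molecule removes the proton on oxygen, giving the neutral alcohol product.
Total: 3 elementary steps.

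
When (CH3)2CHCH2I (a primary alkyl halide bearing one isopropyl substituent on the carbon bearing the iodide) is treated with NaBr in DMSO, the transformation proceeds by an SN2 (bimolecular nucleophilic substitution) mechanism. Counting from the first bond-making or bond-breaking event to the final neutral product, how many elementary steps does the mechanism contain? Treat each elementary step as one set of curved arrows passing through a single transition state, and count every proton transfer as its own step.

Step 1: Backside attack by Br⁻ on the carbon bearing the iodide: the new C–Br bond forms as the C–I bond breaks, with Walden inversion at carbon.
Total: 1 elementary step.

1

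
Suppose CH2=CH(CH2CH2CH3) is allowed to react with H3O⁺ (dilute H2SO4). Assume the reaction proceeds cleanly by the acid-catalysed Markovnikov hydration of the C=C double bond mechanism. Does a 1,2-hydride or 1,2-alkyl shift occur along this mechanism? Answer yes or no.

The first-formed carbocation is secondary.
No single 1,2-shift to an adjacent carbon would produce a more-substituted cation than the one already present, so no rearrangement occurs.

no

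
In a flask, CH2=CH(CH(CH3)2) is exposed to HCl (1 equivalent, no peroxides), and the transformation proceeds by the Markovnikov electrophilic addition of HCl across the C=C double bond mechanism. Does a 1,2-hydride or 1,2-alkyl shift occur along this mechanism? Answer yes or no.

yes

The first-formed carbocation is secondary.
The adjacent isopropyl carbon already bears 2 other carbon substituents and has a hydrogen to migrate; after a 1,2-hydride shift from that carbon the positive charge sits on a tertiary centre.
Tertiary is more stable than secondary, so the shift occurs.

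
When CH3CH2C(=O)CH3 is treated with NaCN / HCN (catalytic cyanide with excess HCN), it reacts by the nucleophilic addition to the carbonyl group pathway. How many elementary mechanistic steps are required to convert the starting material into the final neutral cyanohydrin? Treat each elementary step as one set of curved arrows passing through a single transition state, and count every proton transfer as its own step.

2

Step 1: Nucleophilic addition: CN⁻ adds to the carbonyl carbon, pushing the π(C=O) electron pair onto oxygen and giving a tetrahedral alkoxide.
Step 2: The alkoxide is protonated in situ by undissociated HCN, yielding a cyanohydrin; the CN⁻ so formed carries on the cycle.
Total: 2 elementary steps.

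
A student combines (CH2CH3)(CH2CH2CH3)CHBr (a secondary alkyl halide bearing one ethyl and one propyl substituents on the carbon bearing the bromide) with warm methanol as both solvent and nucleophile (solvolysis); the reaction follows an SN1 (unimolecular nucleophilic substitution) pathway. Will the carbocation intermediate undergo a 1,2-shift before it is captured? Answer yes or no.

no

The first-formed carbocation is secondary.
No single 1,2-shift to an adjacent carbon would produce a more-substituted cation than the one already present, so no rearrangement occurs.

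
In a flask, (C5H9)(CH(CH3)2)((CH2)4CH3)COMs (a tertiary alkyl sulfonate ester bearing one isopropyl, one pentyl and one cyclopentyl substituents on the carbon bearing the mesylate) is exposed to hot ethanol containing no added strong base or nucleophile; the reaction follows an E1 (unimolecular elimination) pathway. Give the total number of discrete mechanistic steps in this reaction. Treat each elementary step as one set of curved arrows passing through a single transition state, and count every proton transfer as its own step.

Step 1: The C–O bond breaks with both electrons going to the mesylate; MsO⁻ leaves and a tertiary carbocation remains.
(No 1,2-shift: no single shift to an adjacent carbon would give a more stable cation.)
Step 2: An ethanol molecule (solvent) deprotonates a β-carbon; as the C–H bond breaks, those electrons form the new alkene π bond.
Total: 2 elementary steps.

2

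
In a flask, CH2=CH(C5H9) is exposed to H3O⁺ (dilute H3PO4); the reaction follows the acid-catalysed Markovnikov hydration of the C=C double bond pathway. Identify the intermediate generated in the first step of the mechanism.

secondary carbocation

Step 1: Protonation of the alkene by H3O⁺: the π bond acts as the nucleophile and picks up H⁺, giving the more stable (Markovnikov) secondary carbocation. H2O is released.
After step 1 the species present is a secondary carbocation.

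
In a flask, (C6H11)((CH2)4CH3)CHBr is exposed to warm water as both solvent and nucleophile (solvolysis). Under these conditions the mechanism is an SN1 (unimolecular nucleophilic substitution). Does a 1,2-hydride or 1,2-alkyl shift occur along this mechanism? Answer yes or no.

The first-formed carbocation is secondary.
The adjacent cyclohexyl carbon already bears 2 other carbon substituents and has a hydrogen to migrate; after a 1,2-hydride shift from that carbon the positive charge sits on a tertiary centre.
Tertiary is more stable than secondary, so the shift occurs.

yes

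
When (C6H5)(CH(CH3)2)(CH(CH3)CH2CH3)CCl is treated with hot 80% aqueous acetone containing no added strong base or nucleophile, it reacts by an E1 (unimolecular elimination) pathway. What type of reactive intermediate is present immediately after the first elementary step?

tertiary carbocation

Step 1: Rate-determining heterolysis of the C–Cl bond gives Cl⁻ and a tertiary carbocation.
After step 1 the species present is a tertiary carbocation.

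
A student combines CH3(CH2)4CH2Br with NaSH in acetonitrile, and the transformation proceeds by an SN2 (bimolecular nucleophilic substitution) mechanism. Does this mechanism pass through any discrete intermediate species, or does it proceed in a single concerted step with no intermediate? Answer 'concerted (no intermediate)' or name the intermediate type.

The hydrosulfide nucleophile donates a lone pair from S to the α-carbon in a backside attack; simultaneously the C–Br σ-bond breaks and both of its electrons leave with Br⁻. One concerted step with inversion of configuration.
All bond changes occur in one transition state; no discrete intermediate is formed.

concerted (no intermediate)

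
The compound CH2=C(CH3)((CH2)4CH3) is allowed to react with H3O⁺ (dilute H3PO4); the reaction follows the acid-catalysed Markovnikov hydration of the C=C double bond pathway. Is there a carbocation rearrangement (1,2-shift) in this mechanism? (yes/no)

The first-formed carbocation is tertiary.
No single 1,2-shift to an adjacent carbon would produce a more-substituted cation than the one already present, so no rearrangement occurs.

no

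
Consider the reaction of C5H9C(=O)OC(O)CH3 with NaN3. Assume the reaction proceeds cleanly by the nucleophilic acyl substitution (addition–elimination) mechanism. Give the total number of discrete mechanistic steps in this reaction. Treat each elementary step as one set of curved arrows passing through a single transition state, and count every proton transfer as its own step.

Step 1: A lone pair on the N of N3⁻ attacks the electrophilic acyl carbon; the π(C=O) electrons move onto oxygen, giving a tetrahedral intermediate.
Step 2: Collapse of the tetrahedral intermediate: the alkoxide oxygen pushes its lone pair back to re-form C=O while CH3CO2⁻ leaves.
Total: 2 elementary steps.

2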